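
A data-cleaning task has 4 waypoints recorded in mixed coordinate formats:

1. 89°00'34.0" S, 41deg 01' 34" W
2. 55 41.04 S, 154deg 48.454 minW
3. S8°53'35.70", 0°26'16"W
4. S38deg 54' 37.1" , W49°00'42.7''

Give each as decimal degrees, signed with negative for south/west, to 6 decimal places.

1. -89.009444, -41.026111
2. -55.684000, -154.807567
3. -8.893250, -0.437778
4. -38.910306, -49.011861

Point 1:
  φ: 0′ + 34″ = 0.56667′; 89 + 0.56667/60 = 89.0094444
  S ⇒ negate
  Longitude: 41 + 1/60 + 34/3600 = 41.0261111
  W ⇒ negate
Point 2:
  φ: 41.04′ = 0.684000°; total 55.6840000
  S → negative
  Lon: 154 + 48.454/60 = 154.8075667
  W ⇒ negate
Point 3:
  Lat: 8 + 53/60 + 35.7/3600 = 8.8932500
  S → negative
  Lon: 0° + 26/60 + 16/3600 = 0 + 0.433333 + 0.004444 = 0.4377778
  hemisphere W, so the sign is −
Point 4:
  Latitude: 38° + 54/60 + 37.1/3600 = 38 + 0.900000 + 0.010306 = 38.9103056
  S ⇒ negate
  λ: 49° + 0/60 + 42.7/3600 = 49 + 0.000000 + 0.011861 = 49.0118611
  hemisphere W, so the sign is −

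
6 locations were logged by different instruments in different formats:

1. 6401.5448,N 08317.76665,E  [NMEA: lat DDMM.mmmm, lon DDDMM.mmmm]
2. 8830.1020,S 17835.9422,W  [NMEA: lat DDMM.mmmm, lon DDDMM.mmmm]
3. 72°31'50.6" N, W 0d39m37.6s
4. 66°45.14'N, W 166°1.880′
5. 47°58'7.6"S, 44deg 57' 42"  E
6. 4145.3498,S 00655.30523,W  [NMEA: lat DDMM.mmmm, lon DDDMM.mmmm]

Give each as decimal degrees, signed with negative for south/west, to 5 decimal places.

1. 64.02575, 83.29611
2. -88.50170, -178.59904
3. 72.53072, -0.66044
4. 66.75233, -166.03133
5. -47.96878, 44.96167
6. -41.75583, -6.92175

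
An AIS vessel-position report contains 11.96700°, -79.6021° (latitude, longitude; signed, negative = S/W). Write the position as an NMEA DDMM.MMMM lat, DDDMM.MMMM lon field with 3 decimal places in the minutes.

1158.020,N / 07936.126,W

Lat: minutes = (11.967000 − 11) × 60 = 58.02000
Longitude is negative → W; |value| = 79.602100
Lon: minutes = (79.602100 − 79) × 60 = 36.12600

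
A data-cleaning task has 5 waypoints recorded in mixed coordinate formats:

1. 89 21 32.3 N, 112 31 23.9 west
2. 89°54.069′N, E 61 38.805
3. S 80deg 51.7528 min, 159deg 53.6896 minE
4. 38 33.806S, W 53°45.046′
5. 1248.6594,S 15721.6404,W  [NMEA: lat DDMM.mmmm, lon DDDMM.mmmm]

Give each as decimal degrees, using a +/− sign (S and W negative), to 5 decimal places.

1. 89.35897, -112.52331
2. 89.90115, 61.64675
3. -80.86255, 159.89483
4. -38.56343, -53.75077
5. -12.81099, -157.36067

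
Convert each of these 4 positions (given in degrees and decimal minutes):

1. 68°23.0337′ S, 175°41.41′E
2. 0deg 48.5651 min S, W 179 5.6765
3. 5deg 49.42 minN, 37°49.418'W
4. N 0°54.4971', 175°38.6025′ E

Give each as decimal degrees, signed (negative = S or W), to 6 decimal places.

1. -68.383895, 175.690167
2. -0.809418, -179.094608
3. 5.823667, -37.823633
4. 0.908285, 175.643375

Point 1:
  Lat: 68 + 23.0337/60 = 68.3838950
  hemisphere S, so the sign is −
  λ: 175 + 41.41/60 = 175.6901667
  E → positive
Point 2:
  Lat: 0 + 48.5651/60 = 0.8094183
  S ⇒ negate
  Longitude: 5.6765′ = 0.094608°; total 179.0946083
  hemisphere W, so the sign is −
Point 3:
  Latitude: 49.42′ = 0.823667°; total 5.8236667
  N → positive
  Longitude: 37 + 49.418/60 = 37.8236333
  W ⇒ negate
Point 4:
  φ: 54.4971′ = 0.908285°; total 0.9082850
  N → positive
  λ: 175 + 38.6025/60 = 175.6433750
  E ⇒ keep positive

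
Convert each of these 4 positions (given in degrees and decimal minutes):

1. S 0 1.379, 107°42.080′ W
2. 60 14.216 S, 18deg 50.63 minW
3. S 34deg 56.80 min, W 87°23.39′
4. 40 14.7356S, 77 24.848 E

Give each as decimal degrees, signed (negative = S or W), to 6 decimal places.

1. -0.022983, -107.701333
2. -60.236933, -18.843833
3. -34.946667, -87.389833
4. -40.245593, 77.414133

Point 1:
  Latitude: 0 + 1.379/60 = 0.0229833
  S ⇒ negate
  Longitude: 107 + 42.08/60 = 107.7013333
  W ⇒ negate
Point 2:
  Lat: 14.216′ = 0.236933°; total 60.2369333
  S → negative
  Longitude: 50.63′ = 0.843833°; total 18.8438333
  hemisphere W, so the sign is −
Point 3:
  Latitude: 56.8′ = 0.946667°; total 34.9466667
  S → negative
  Lon: 23.39′ = 0.389833°; total 87.3898333
  W → negative
Point 4:
  φ: 40 + 14.7356/60 = 40.2455933
  hemisphere S, so the sign is −
  Longitude: 24.848′ = 0.414133°; total 77.4141333
  E ⇒ keep positive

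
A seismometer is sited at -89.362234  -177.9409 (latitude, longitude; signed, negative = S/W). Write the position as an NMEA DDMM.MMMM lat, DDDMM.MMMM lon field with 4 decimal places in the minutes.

8921.7340,S / 17756.4540,W

Latitude is negative → S; |value| = 89.362234
Lat: fractional part 0.362234 → 21.734040 minutes
Longitude is negative → W; |value| = 177.940900
λ: 177° + 0.940900 × 60 = 177° 56.454000′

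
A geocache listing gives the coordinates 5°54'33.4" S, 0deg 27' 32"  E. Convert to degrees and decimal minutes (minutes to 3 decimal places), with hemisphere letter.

φ: 54 + 33.4/60 = 54.55667′
Lon: 27 + 32/60 = 27.53333′

5° 54.557′ S, 0° 27.533′ E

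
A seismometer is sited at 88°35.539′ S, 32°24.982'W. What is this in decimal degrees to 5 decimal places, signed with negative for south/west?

-88.59232, -32.41637

Lat: 35.539′ = 0.592317°; total 88.592317
S ⇒ negate
λ: 32 + 24.982/60 = 32.416367
W → negative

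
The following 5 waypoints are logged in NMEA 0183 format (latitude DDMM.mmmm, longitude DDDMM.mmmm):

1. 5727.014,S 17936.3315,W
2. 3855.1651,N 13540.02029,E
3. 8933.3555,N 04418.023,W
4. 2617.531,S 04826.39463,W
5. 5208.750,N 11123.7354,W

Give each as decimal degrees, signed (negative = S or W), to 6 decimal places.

1. -57.450233, -179.605525
2. 38.919418, 135.667005
3. 89.555925, -44.300383
4. -26.292183, -48.439911
5. 52.145833, -111.395590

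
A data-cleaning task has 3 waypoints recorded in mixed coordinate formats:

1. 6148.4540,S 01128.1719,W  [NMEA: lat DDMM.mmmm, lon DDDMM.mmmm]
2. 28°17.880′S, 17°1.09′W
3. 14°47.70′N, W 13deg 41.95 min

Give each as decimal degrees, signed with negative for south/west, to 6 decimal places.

1. -61.807567, -11.469532
2. -28.298000, -17.018167
3. 14.795000, -13.699167

Point 1:
  Latitude: degrees = first 2 digits = 61, minutes = 48.454; 61 + 48.454/60 = 61.8075667
  S ⇒ negate
  Lon: degrees = first 3 digits = 11, minutes = 28.1719; 11 + 28.1719/60 = 11.4695317
  W ⇒ negate
Point 2:
  Latitude: 17.88′ = 0.298000°; total 28.2980000
  hemisphere S, so the sign is −
  Longitude: 17 + 1.09/60 = 17.0181667
  W ⇒ negate
Point 3:
  Lat: 47.7′ = 0.795000°; total 14.7950000
  N ⇒ keep positive
  λ: 13 + 41.95/60 = 13.6991667
  W ⇒ negate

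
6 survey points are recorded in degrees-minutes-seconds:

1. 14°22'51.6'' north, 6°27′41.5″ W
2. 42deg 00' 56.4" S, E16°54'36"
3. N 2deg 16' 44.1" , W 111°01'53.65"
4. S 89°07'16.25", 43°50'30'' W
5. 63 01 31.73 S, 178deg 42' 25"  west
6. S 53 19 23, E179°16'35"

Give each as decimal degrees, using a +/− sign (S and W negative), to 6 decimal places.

Point 1:
  Lat: 14° + 22/60 + 51.6/3600 = 14 + 0.366667 + 0.014333 = 14.3810000
  N ⇒ keep positive
  λ: 6° + 27/60 + 41.5/3600 = 6 + 0.450000 + 0.011528 = 6.4615278
  W → negative
Point 2:
  Latitude: 0′ + 56.4″ = 0.94000′; 42 + 0.94000/60 = 42.0156667
  S ⇒ negate
  λ: 16° + 54/60 + 36/3600 = 16 + 0.900000 + 0.010000 = 16.9100000
  E → positive
Point 3:
  Latitude: 2° + 16/60 + 44.1/3600 = 2 + 0.266667 + 0.012250 = 2.2789167
  N → positive
  λ: 111° + 1/60 + 53.65/3600 = 111 + 0.016667 + 0.014903 = 111.0315694
  W ⇒ negate
Point 4:
  Lat: 7′ + 16.25″ = 7.27083′; 89 + 7.27083/60 = 89.1211806
  hemisphere S, so the sign is −
  Longitude: 43 + 50/60 + 30/3600 = 43.8416667
  hemisphere W, so the sign is −
Point 5:
  φ: 63° + 1/60 + 31.73/3600 = 63 + 0.016667 + 0.008814 = 63.0254806
  S → negative
  Lon: 42′ + 25″ = 42.41667′; 178 + 42.41667/60 = 178.7069444
  W ⇒ negate
Point 6:
  Lat: 19′ + 23″ = 19.38333′; 53 + 19.38333/60 = 53.3230556
  hemisphere S, so the sign is −
  Longitude: 179° + 16/60 + 35/3600 = 179 + 0.266667 + 0.009722 = 179.2763889
  E ⇒ keep positive

1. 14.381000, -6.461528
2. -42.015667, 16.910000
3. 2.278917, -111.031569
4. -89.121181, -43.841667
5. -63.025481, -178.706944
6. -53.323056, 179.276389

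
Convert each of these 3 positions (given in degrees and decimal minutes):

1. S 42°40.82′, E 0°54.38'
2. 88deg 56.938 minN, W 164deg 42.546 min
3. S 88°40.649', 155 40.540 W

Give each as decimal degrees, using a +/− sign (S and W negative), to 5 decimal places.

1. -42.68033, 0.90633
2. 88.94897, -164.70910
3. -88.67748, -155.67567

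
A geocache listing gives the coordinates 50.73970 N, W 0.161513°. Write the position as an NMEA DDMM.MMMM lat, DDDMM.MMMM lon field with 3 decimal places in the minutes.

5044.382,N / 00009.691,W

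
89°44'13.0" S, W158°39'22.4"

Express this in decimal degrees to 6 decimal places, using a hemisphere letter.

Lat: 89° + 44/60 + 13/3600 = 89 + 0.733333 + 0.003611 = 89.7369444
Lon: 158 + 39/60 + 22.4/3600 = 158.6562222

89.736944° S, 158.656222° W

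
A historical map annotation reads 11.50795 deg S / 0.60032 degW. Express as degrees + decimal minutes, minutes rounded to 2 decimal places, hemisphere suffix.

φ: fractional part 0.507950 → 30.4770 minutes
λ: 0° + 0.600320 × 60 = 0° 36.0192′

11° 30.48′ S, 0° 36.02′ W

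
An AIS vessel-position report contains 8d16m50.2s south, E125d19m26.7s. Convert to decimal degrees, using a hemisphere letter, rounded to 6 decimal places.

8.280611° S, 125.324083° E

φ: 16′ + 50.2″ = 16.83667′; 8 + 16.83667/60 = 8.2806111
λ: 125 + 19/60 + 26.7/3600 = 125.3240833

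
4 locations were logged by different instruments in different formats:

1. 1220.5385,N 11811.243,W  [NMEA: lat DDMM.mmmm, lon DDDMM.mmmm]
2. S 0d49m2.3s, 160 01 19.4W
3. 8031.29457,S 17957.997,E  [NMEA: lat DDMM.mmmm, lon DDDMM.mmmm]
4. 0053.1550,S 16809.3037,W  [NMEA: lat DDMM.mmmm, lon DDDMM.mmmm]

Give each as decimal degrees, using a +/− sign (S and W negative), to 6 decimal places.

1. 12.342308, -118.187383
2. -0.817306, -160.022056
3. -80.521576, 179.966617
4. -0.885917, -168.155062

Point 1:
  Lat: degrees = first 2 digits = 12, minutes = 20.5385; 12 + 20.5385/60 = 12.3423083
  N → positive
  λ: split at 3 digits → 118° and 11.243′; 118 + 11.243/60 = 118.1873833
  hemisphere W, so the sign is −
Point 2:
  Lat: 0° + 49/60 + 2.3/3600 = 0 + 0.816667 + 0.000639 = 0.8173056
  hemisphere S, so the sign is −
  λ: 160 + 1/60 + 19.4/3600 = 160.0220556
  W ⇒ negate
Point 3:
  φ: degrees = first 2 digits = 80, minutes = 31.29457; 80 + 31.29457/60 = 80.5215762
  S → negative
  λ: split at 3 digits → 179° and 57.997′; 179 + 57.997/60 = 179.9666167
  E ⇒ keep positive
Point 4:
  φ: split at 2 digits → 00° and 53.155′; 0 + 53.155/60 = 0.8859167
  S ⇒ negate
  Longitude: degrees = first 3 digits = 168, minutes = 9.3037; 168 + 9.3037/60 = 168.1550617
  W ⇒ negate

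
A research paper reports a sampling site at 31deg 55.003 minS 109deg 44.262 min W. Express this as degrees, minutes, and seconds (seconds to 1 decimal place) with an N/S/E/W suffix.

Latitude: fractional minutes 0.00300 × 60 = 0.180″
Lon: 44.26200′ → 44′ and 0.26200 × 60 = 15.720″

31°55′0.2″ S, 109°44′15.7″ W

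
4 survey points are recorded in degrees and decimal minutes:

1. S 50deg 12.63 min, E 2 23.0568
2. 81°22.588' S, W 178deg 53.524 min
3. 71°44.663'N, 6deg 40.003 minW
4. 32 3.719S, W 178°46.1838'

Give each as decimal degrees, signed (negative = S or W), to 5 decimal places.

1. -50.21050, 2.38428
2. -81.37647, -178.89207
3. 71.74438, -6.66672
4. -32.06198, -178.76973

Point 1:
  Latitude: 12.63′ = 0.210500°; total 50.210500
  S → negative
  Lon: 2 + 23.0568/60 = 2.384280
  E → positive
Point 2:
  Latitude: 81 + 22.588/60 = 81.376467
  hemisphere S, so the sign is −
  λ: 53.524′ = 0.892067°; total 178.892067
  hemisphere W, so the sign is −
Point 3:
  φ: 71 + 44.663/60 = 71.744383
  N → positive
  Longitude: 6 + 40.003/60 = 6.666717
  hemisphere W, so the sign is −
Point 4:
  Lat: 3.719′ = 0.061983°; total 32.061983
  S → negative
  λ: 178 + 46.1838/60 = 178.769730
  W ⇒ negate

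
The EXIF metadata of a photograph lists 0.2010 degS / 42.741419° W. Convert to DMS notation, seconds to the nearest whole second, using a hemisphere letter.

0°12′4″ S, 42°44′29″ W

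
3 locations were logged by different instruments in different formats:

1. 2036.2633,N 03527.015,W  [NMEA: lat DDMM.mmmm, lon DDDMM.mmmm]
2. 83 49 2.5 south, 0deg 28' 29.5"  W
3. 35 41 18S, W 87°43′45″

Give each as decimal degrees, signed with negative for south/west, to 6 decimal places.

Point 1:
  φ: split at 2 digits → 20° and 36.2633′; 20 + 36.2633/60 = 20.6043883
  N ⇒ keep positive
  Longitude: split at 3 digits → 035° and 27.015′; 35 + 27.015/60 = 35.4502500
  hemisphere W, so the sign is −
Point 2:
  φ: 49′ + 2.5″ = 49.04167′; 83 + 49.04167/60 = 83.8173611
  S ⇒ negate
  Longitude: 28′ + 29.5″ = 28.49167′; 0 + 28.49167/60 = 0.4748611
  hemisphere W, so the sign is −
Point 3:
  Lat: 35° + 41/60 + 18/3600 = 35 + 0.683333 + 0.005000 = 35.6883333
  hemisphere S, so the sign is −
  λ: 87° + 43/60 + 45/3600 = 87 + 0.716667 + 0.012500 = 87.7291667
  W → negative

1. 20.604388, -35.450250
2. -83.817361, -0.474861
3. -35.688333, -87.729167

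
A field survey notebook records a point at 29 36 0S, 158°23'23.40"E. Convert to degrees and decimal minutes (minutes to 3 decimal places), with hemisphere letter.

Latitude: seconds/60 = 0.00000; minutes = 36 + 0.00000 = 36.00000
λ: 23 + 23.4/60 = 23.39000′

29° 36.000′ S, 158° 23.390′ E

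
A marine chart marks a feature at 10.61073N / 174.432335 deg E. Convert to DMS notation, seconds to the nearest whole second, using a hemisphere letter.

φ: whole degrees 10; 36.64380′ → 36′ and 38.63″
λ: whole degrees 174; 25.94010′ → 25′ and 56.41″

10°36′39″ N, 174°25′56″ E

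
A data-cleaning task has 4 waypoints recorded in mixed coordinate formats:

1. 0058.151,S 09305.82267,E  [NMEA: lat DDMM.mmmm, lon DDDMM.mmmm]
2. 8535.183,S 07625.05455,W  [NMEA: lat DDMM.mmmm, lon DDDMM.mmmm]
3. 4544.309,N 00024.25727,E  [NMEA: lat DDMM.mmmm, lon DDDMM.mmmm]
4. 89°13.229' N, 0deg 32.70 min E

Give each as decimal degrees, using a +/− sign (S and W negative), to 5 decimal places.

Point 1:
  φ: degrees = first 2 digits = 0, minutes = 58.151; 0 + 58.151/60 = 0.969183
  S → negative
  Longitude: split at 3 digits → 093° and 5.82267′; 93 + 5.82267/60 = 93.097045
  E ⇒ keep positive
Point 2:
  φ: degrees = first 2 digits = 85, minutes = 35.183; 85 + 35.183/60 = 85.586383
  S → negative
  Longitude: split at 3 digits → 076° and 25.05455′; 76 + 25.05455/60 = 76.417576
  W ⇒ negate
Point 3:
  Lat: split at 2 digits → 45° and 44.309′; 45 + 44.309/60 = 45.738483
  N ⇒ keep positive
  λ: split at 3 digits → 000° and 24.25727′; 0 + 24.25727/60 = 0.404288
  E → positive
Point 4:
  φ: 89 + 13.229/60 = 89.220483
  N → positive
  Lon: 32.7′ = 0.545000°; total 0.545000
  E ⇒ keep positive

1. -0.96918, 93.09704
2. -85.58638, -76.41758
3. 45.73848, 0.40429
4. 89.22048, 0.54500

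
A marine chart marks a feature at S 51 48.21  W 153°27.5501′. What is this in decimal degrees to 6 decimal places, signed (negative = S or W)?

-51.803500, -153.459168

Lat: 51 + 48.21/60 = 51.8035000
hemisphere S, so the sign is −
λ: 27.5501′ = 0.459168°; total 153.4591683
W → negative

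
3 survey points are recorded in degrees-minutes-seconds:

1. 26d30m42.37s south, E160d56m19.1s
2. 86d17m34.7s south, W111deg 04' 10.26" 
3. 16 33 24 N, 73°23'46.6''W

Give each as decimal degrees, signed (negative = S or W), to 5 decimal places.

Point 1:
  φ: 26° + 30/60 + 42.37/3600 = 26 + 0.500000 + 0.011769 = 26.511769
  S ⇒ negate
  λ: 56′ + 19.1″ = 56.31833′; 160 + 56.31833/60 = 160.938639
  E ⇒ keep positive
Point 2:
  φ: 17′ + 34.7″ = 17.57833′; 86 + 17.57833/60 = 86.292972
  S ⇒ negate
  Lon: 4′ + 10.26″ = 4.17100′; 111 + 4.17100/60 = 111.069517
  hemisphere W, so the sign is −
Point 3:
  Lat: 16 + 33/60 + 24/3600 = 16.556667
  N → positive
  λ: 73 + 23/60 + 46.6/3600 = 73.396278
  W → negative

1. -26.51177, 160.93864
2. -86.29297, -111.06952
3. 16.55667, -73.39628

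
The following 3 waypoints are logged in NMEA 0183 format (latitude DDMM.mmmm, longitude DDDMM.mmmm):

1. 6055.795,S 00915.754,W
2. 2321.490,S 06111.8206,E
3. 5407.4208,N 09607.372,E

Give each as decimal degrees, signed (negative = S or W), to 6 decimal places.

Point 1:
  φ: degrees = first 2 digits = 60, minutes = 55.795; 60 + 55.795/60 = 60.9299167
  S ⇒ negate
  Longitude: degrees = first 3 digits = 9, minutes = 15.754; 9 + 15.754/60 = 9.2625667
  W → negative
Point 2:
  Latitude: degrees = first 2 digits = 23, minutes = 21.49; 23 + 21.49/60 = 23.3581667
  S → negative
  Lon: split at 3 digits → 061° and 11.8206′; 61 + 11.8206/60 = 61.1970100
  E → positive
Point 3:
  Latitude: degrees = first 2 digits = 54, minutes = 7.4208; 54 + 7.4208/60 = 54.1236800
  N ⇒ keep positive
  λ: split at 3 digits → 096° and 7.372′; 96 + 7.372/60 = 96.1228667
  E ⇒ keep positive

1. -60.929917, -9.262567
2. -23.358167, 61.197010
3. 54.123680, 96.122867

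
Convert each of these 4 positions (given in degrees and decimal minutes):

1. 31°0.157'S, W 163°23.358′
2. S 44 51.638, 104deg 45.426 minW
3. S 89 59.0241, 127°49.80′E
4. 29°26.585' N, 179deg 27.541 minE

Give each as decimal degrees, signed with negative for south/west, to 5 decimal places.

Point 1:
  Lat: 31 + 0.157/60 = 31.002617
  hemisphere S, so the sign is −
  Lon: 163 + 23.358/60 = 163.389300
  hemisphere W, so the sign is −
Point 2:
  Latitude: 51.638′ = 0.860633°; total 44.860633
  hemisphere S, so the sign is −
  Longitude: 45.426′ = 0.757100°; total 104.757100
  W ⇒ negate
Point 3:
  φ: 59.0241′ = 0.983735°; total 89.983735
  S → negative
  Lon: 127 + 49.8/60 = 127.830000
  E ⇒ keep positive
Point 4:
  Latitude: 29 + 26.585/60 = 29.443083
  N ⇒ keep positive
  λ: 179 + 27.541/60 = 179.459017
  E ⇒ keep positive

1. -31.00262, -163.38930
2. -44.86063, -104.75710
3. -89.98374, 127.83000
4. 29.44308, 179.45902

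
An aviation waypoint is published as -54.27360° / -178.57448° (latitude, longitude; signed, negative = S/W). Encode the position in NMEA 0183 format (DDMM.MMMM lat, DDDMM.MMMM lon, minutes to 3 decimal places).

Latitude is negative → S; |value| = 54.273600
φ: minutes = (54.273600 − 54) × 60 = 16.41600
Longitude is negative → W; |value| = 178.574480
Longitude: minutes = (178.574480 − 178) × 60 = 34.46880

5416.416,S / 17834.469,W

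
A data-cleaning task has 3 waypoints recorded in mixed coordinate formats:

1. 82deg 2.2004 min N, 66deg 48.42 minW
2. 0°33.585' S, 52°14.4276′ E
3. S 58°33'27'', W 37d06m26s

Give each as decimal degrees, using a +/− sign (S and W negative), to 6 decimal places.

1. 82.036673, -66.807000
2. -0.559750, 52.240460
3. -58.557500, -37.107222

Point 1:
  Lat: 2.2004′ = 0.036673°; total 82.0366733
  N ⇒ keep positive
  Lon: 48.42′ = 0.807000°; total 66.8070000
  W → negative
Point 2:
  Lat: 0 + 33.585/60 = 0.5597500
  hemisphere S, so the sign is −
  Lon: 52 + 14.4276/60 = 52.2404600
  E → positive
Point 3:
  Lat: 33′ + 27″ = 33.45000′; 58 + 33.45000/60 = 58.5575000
  S ⇒ negate
  Lon: 37° + 6/60 + 26/3600 = 37 + 0.100000 + 0.007222 = 37.1072222
  hemisphere W, so the sign is −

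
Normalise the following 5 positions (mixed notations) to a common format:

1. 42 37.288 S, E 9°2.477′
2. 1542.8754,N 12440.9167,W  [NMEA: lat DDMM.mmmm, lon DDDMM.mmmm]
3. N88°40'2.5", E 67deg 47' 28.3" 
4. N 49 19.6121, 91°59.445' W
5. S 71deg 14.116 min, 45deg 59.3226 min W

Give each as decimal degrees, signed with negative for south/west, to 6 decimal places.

Point 1:
  Latitude: 37.288′ = 0.621467°; total 42.6214667
  S ⇒ negate
  Lon: 9 + 2.477/60 = 9.0412833
  E → positive
Point 2:
  φ: degrees = first 2 digits = 15, minutes = 42.8754; 15 + 42.8754/60 = 15.7145900
  N ⇒ keep positive
  λ: split at 3 digits → 124° and 40.9167′; 124 + 40.9167/60 = 124.6819450
  hemisphere W, so the sign is −
Point 3:
  Lat: 88° + 40/60 + 2.5/3600 = 88 + 0.666667 + 0.000694 = 88.6673611
  N ⇒ keep positive
  Lon: 67° + 47/60 + 28.3/3600 = 67 + 0.783333 + 0.007861 = 67.7911944
  E ⇒ keep positive
Point 4:
  Latitude: 19.6121′ = 0.326868°; total 49.3268683
  N ⇒ keep positive
  Longitude: 59.445′ = 0.990750°; total 91.9907500
  hemisphere W, so the sign is −
Point 5:
  φ: 14.116′ = 0.235267°; total 71.2352667
  S ⇒ negate
  Lon: 45 + 59.3226/60 = 45.9887100
  W → negative

1. -42.621467, 9.041283
2. 15.714590, -124.681945
3. 88.667361, 67.791194
4. 49.326868, -91.990750
5. -71.235267, -45.988710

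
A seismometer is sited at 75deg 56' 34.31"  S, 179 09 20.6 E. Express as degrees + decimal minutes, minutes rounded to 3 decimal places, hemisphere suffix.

Lat: seconds/60 = 0.57183; minutes = 56 + 0.57183 = 56.57183
Lon: seconds/60 = 0.34333; minutes = 9 + 0.34333 = 9.34333

75° 56.572′ S, 179° 9.343′ E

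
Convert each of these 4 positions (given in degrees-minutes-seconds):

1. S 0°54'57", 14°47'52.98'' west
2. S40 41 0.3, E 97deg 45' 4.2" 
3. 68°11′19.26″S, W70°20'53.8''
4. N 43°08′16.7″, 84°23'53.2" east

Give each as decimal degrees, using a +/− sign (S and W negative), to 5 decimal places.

1. -0.91583, -14.79805
2. -40.68342, 97.75117
3. -68.18868, -70.34828
4. 43.13797, 84.39811

Point 1:
  Latitude: 0 + 54/60 + 57/3600 = 0.915833
  hemisphere S, so the sign is −
  Longitude: 14 + 47/60 + 52.98/3600 = 14.798050
  hemisphere W, so the sign is −
Point 2:
  Latitude: 40 + 41/60 + 0.3/3600 = 40.683417
  S ⇒ negate
  Longitude: 45′ + 4.2″ = 45.07000′; 97 + 45.07000/60 = 97.751167
  E ⇒ keep positive
Point 3:
  Latitude: 68° + 11/60 + 19.26/3600 = 68 + 0.183333 + 0.005350 = 68.188683
  S ⇒ negate
  Longitude: 20′ + 53.8″ = 20.89667′; 70 + 20.89667/60 = 70.348278
  W → negative
Point 4:
  φ: 43 + 8/60 + 16.7/3600 = 43.137972
  N ⇒ keep positive
  Lon: 84 + 23/60 + 53.2/3600 = 84.398111
  E → positive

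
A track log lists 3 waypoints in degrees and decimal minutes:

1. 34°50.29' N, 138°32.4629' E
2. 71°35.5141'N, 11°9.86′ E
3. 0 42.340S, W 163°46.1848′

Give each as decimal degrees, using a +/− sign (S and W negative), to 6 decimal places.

1. 34.838167, 138.541048
2. 71.591902, 11.164333
3. -0.705667, -163.769747

Point 1:
  φ: 50.29′ = 0.838167°; total 34.8381667
  N ⇒ keep positive
  λ: 32.4629′ = 0.541048°; total 138.5410483
  E → positive
Point 2:
  φ: 35.5141′ = 0.591902°; total 71.5919017
  N → positive
  Longitude: 11 + 9.86/60 = 11.1643333
  E ⇒ keep positive
Point 3:
  φ: 42.34′ = 0.705667°; total 0.7056667
  hemisphere S, so the sign is −
  λ: 163 + 46.1848/60 = 163.7697467
  W ⇒ negate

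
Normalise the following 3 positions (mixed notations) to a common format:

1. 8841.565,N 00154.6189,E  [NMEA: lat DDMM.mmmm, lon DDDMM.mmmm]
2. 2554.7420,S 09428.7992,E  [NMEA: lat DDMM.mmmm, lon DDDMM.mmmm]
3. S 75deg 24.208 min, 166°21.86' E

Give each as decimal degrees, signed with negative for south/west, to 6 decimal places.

1. 88.692750, 1.910315
2. -25.912367, 94.479987
3. -75.403467, 166.364333

Point 1:
  Latitude: degrees = first 2 digits = 88, minutes = 41.565; 88 + 41.565/60 = 88.6927500
  N ⇒ keep positive
  Lon: split at 3 digits → 001° and 54.6189′; 1 + 54.6189/60 = 1.9103150
  E ⇒ keep positive
Point 2:
  φ: degrees = first 2 digits = 25, minutes = 54.742; 25 + 54.742/60 = 25.9123667
  S ⇒ negate
  Longitude: split at 3 digits → 094° and 28.7992′; 94 + 28.7992/60 = 94.4799867
  E → positive
Point 3:
  Latitude: 75 + 24.208/60 = 75.4034667
  S → negative
  λ: 166 + 21.86/60 = 166.3643333
  E ⇒ keep positive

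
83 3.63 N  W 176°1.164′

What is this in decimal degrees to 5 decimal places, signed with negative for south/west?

83.06050, -176.01940

Lat: 3.63′ = 0.060500°; total 83.060500
N ⇒ keep positive
Longitude: 176 + 1.164/60 = 176.019400
W → negative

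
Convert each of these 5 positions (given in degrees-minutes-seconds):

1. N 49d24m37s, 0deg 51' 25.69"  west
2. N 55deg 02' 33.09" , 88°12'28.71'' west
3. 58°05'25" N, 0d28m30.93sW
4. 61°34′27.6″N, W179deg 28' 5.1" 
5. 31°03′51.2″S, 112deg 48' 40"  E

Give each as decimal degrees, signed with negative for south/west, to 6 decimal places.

Point 1:
  Latitude: 49° + 24/60 + 37/3600 = 49 + 0.400000 + 0.010278 = 49.4102778
  N ⇒ keep positive
  λ: 0° + 51/60 + 25.69/3600 = 0 + 0.850000 + 0.007136 = 0.8571361
  W → negative
Point 2:
  φ: 55 + 2/60 + 33.09/3600 = 55.0425250
  N ⇒ keep positive
  Longitude: 12′ + 28.71″ = 12.47850′; 88 + 12.47850/60 = 88.2079750
  W → negative
Point 3:
  Latitude: 5′ + 25″ = 5.41667′; 58 + 5.41667/60 = 58.0902778
  N ⇒ keep positive
  Longitude: 28′ + 30.93″ = 28.51550′; 0 + 28.51550/60 = 0.4752583
  W → negative
Point 4:
  Lat: 34′ + 27.6″ = 34.46000′; 61 + 34.46000/60 = 61.5743333
  N ⇒ keep positive
  Longitude: 179° + 28/60 + 5.1/3600 = 179 + 0.466667 + 0.001417 = 179.4680833
  W → negative
Point 5:
  Latitude: 31 + 3/60 + 51.2/3600 = 31.0642222
  S → negative
  λ: 48′ + 40″ = 48.66667′; 112 + 48.66667/60 = 112.8111111
  E ⇒ keep positive

1. 49.410278, -0.857136
2. 55.042525, -88.207975
3. 58.090278, -0.475258
4. 61.574333, -179.468083
5. -31.064222, 112.811111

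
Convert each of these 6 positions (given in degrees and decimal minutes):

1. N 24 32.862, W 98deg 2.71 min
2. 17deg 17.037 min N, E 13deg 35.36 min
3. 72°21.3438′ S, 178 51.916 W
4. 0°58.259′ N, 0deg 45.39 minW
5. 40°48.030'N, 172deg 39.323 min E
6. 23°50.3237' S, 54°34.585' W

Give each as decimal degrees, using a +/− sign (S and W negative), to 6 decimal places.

1. 24.547700, -98.045167
2. 17.283950, 13.589333
3. -72.355730, -178.865267
4. 0.970983, -0.756500
5. 40.800500, 172.655383
6. -23.838728, -54.576417

Point 1:
  Lat: 32.862′ = 0.547700°; total 24.5477000
  N → positive
  Longitude: 2.71′ = 0.045167°; total 98.0451667
  W → negative
Point 2:
  Latitude: 17.037′ = 0.283950°; total 17.2839500
  N ⇒ keep positive
  Longitude: 35.36′ = 0.589333°; total 13.5893333
  E ⇒ keep positive
Point 3:
  Lat: 72 + 21.3438/60 = 72.3557300
  hemisphere S, so the sign is −
  Lon: 51.916′ = 0.865267°; total 178.8652667
  W ⇒ negate
Point 4:
  Lat: 58.259′ = 0.970983°; total 0.9709833
  N → positive
  λ: 0 + 45.39/60 = 0.7565000
  W ⇒ negate
Point 5:
  φ: 48.03′ = 0.800500°; total 40.8005000
  N ⇒ keep positive
  Lon: 39.323′ = 0.655383°; total 172.6553833
  E ⇒ keep positive
Point 6:
  φ: 23 + 50.3237/60 = 23.8387283
  hemisphere S, so the sign is −
  λ: 54 + 34.585/60 = 54.5764167
  W ⇒ negate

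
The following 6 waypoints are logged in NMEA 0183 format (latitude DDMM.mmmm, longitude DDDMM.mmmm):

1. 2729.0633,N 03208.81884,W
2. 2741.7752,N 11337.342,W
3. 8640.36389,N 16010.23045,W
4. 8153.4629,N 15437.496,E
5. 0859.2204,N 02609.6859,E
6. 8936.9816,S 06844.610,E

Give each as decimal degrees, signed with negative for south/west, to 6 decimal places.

1. 27.484388, -32.146981
2. 27.696253, -113.622367
3. 86.672732, -160.170508
4. 81.891048, 154.624933
5. 8.987007, 26.161432
6. -89.616360, 68.743500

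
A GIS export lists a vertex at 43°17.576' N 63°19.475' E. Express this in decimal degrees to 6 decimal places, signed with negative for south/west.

43.292933, 63.324583

Lat: 17.576′ = 0.292933°; total 43.2929333
N ⇒ keep positive
Lon: 19.475′ = 0.324583°; total 63.3245833
E ⇒ keep positive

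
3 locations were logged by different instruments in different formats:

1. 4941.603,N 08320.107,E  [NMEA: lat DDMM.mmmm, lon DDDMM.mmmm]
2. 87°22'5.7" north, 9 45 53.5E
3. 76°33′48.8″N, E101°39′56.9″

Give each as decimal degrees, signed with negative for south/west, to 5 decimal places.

1. 49.69338, 83.33512
2. 87.36825, 9.76486
3. 76.56356, 101.66581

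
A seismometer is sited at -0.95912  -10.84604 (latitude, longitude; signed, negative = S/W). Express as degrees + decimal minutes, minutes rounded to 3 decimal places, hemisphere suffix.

Latitude is negative → S; |value| = 0.959120
φ: 0° + 0.959120 × 60 = 0° 57.54720′
Longitude is negative → W; |value| = 10.846040
Lon: fractional part 0.846040 → 50.76240 minutes

0° 57.547′ S, 10° 50.762′ W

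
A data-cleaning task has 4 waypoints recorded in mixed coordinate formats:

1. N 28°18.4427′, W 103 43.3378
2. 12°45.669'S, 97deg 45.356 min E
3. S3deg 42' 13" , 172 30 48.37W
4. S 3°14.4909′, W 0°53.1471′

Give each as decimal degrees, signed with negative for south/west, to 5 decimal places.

1. 28.30738, -103.72230
2. -12.76115, 97.75593
3. -3.70361, -172.51344
4. -3.24152, -0.88579

Point 1:
  φ: 18.4427′ = 0.307378°; total 28.307378
  N ⇒ keep positive
  Lon: 43.3378′ = 0.722297°; total 103.722297
  hemisphere W, so the sign is −
Point 2:
  φ: 45.669′ = 0.761150°; total 12.761150
  S ⇒ negate
  Longitude: 45.356′ = 0.755933°; total 97.755933
  E ⇒ keep positive
Point 3:
  φ: 3° + 42/60 + 13/3600 = 3 + 0.700000 + 0.003611 = 3.703611
  S → negative
  Lon: 172 + 30/60 + 48.37/3600 = 172.513436
  W ⇒ negate
Point 4:
  φ: 3 + 14.4909/60 = 3.241515
  S → negative
  Longitude: 53.1471′ = 0.885785°; total 0.885785
  hemisphere W, so the sign is −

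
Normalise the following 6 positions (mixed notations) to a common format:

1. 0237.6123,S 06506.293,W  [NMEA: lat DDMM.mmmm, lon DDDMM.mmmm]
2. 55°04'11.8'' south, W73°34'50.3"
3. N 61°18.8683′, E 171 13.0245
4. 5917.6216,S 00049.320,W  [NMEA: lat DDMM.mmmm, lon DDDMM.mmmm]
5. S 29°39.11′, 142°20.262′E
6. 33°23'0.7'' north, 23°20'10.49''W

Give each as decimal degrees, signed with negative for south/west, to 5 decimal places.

1. -2.62687, -65.10488
2. -55.06994, -73.58064
3. 61.31447, 171.21708
4. -59.29369, -0.82200
5. -29.65183, 142.33770
6. 33.38353, -23.33625

Point 1:
  Latitude: degrees = first 2 digits = 2, minutes = 37.6123; 2 + 37.6123/60 = 2.626872
  S → negative
  λ: split at 3 digits → 065° and 6.293′; 65 + 6.293/60 = 65.104883
  W ⇒ negate
Point 2:
  Latitude: 4′ + 11.8″ = 4.19667′; 55 + 4.19667/60 = 55.069944
  S → negative
  Lon: 34′ + 50.3″ = 34.83833′; 73 + 34.83833/60 = 73.580639
  hemisphere W, so the sign is −
Point 3:
  Lat: 18.8683′ = 0.314472°; total 61.314472
  N → positive
  Longitude: 171 + 13.0245/60 = 171.217075
  E → positive
Point 4:
  Latitude: split at 2 digits → 59° and 17.6216′; 59 + 17.6216/60 = 59.293693
  S ⇒ negate
  λ: split at 3 digits → 000° and 49.32′; 0 + 49.32/60 = 0.822000
  hemisphere W, so the sign is −
Point 5:
  Lat: 29 + 39.11/60 = 29.651833
  S → negative
  Longitude: 142 + 20.262/60 = 142.337700
  E ⇒ keep positive
Point 6:
  Latitude: 33° + 23/60 + 0.7/3600 = 33 + 0.383333 + 0.000194 = 33.383528
  N → positive
  λ: 23 + 20/60 + 10.49/3600 = 23.336247
  W → negative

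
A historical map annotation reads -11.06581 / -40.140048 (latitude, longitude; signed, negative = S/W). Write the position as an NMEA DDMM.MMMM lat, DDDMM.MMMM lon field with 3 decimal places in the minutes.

Latitude is negative → S; |value| = 11.065810
Lat: minutes = (11.065810 − 11) × 60 = 3.94860
Longitude is negative → W; |value| = 40.140048
Lon: minutes = (40.140048 − 40) × 60 = 8.40288

1103.949,S / 04008.403,W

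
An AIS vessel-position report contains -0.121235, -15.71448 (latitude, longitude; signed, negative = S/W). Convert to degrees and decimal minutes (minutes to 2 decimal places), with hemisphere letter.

0° 7.27′ S, 15° 42.87′ W

Latitude is negative → S; |value| = 0.121235
Latitude: 0° + 0.121235 × 60 = 0° 7.2741′
Longitude is negative → W; |value| = 15.714480
Longitude: fractional part 0.714480 → 42.8688 minutes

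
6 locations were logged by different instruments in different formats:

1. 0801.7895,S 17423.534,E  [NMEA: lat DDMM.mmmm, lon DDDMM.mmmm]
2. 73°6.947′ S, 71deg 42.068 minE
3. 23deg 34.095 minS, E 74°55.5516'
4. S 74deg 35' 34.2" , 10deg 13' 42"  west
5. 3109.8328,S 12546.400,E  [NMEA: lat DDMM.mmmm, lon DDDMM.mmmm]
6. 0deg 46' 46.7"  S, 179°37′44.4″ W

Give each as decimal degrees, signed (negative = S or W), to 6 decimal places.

Point 1:
  φ: degrees = first 2 digits = 8, minutes = 1.7895; 8 + 1.7895/60 = 8.0298250
  S → negative
  Longitude: degrees = first 3 digits = 174, minutes = 23.534; 174 + 23.534/60 = 174.3922333
  E → positive
Point 2:
  φ: 73 + 6.947/60 = 73.1157833
  S → negative
  λ: 71 + 42.068/60 = 71.7011333
  E ⇒ keep positive
Point 3:
  Latitude: 23 + 34.095/60 = 23.5682500
  S ⇒ negate
  Lon: 55.5516′ = 0.925860°; total 74.9258600
  E → positive
Point 4:
  φ: 74 + 35/60 + 34.2/3600 = 74.5928333
  S ⇒ negate
  Longitude: 10° + 13/60 + 42/3600 = 10 + 0.216667 + 0.011667 = 10.2283333
  W ⇒ negate
Point 5:
  φ: split at 2 digits → 31° and 9.8328′; 31 + 9.8328/60 = 31.1638800
  hemisphere S, so the sign is −
  Longitude: split at 3 digits → 125° and 46.4′; 125 + 46.4/60 = 125.7733333
  E ⇒ keep positive
Point 6:
  φ: 0° + 46/60 + 46.7/3600 = 0 + 0.766667 + 0.012972 = 0.7796389
  hemisphere S, so the sign is −
  Longitude: 179° + 37/60 + 44.4/3600 = 179 + 0.616667 + 0.012333 = 179.6290000
  hemisphere W, so the sign is −

1. -8.029825, 174.392233
2. -73.115783, 71.701133
3. -23.568250, 74.925860
4. -74.592833, -10.228333
5. -31.163880, 125.773333
6. -0.779639, -179.629000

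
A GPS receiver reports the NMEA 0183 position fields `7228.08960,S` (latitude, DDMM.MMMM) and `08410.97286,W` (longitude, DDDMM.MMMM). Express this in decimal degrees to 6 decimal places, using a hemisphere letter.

72.468160° S, 84.182881° W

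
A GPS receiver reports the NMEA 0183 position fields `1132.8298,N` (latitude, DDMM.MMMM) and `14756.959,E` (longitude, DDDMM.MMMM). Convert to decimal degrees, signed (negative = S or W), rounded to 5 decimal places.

Lat: split at 2 digits → 11° and 32.8298′; 11 + 32.8298/60 = 11.547163
N ⇒ keep positive
Longitude: split at 3 digits → 147° and 56.959′; 147 + 56.959/60 = 147.949317
E ⇒ keep positive

11.54716, 147.94932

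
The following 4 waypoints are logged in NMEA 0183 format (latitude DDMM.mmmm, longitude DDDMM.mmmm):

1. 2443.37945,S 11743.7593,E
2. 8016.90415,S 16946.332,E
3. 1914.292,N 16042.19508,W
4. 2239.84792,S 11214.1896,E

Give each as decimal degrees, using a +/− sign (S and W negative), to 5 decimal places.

1. -24.72299, 117.72932
2. -80.28174, 169.77220
3. 19.23820, -160.70325
4. -22.66413, 112.23649

Point 1:
  Latitude: degrees = first 2 digits = 24, minutes = 43.37945; 24 + 43.37945/60 = 24.722991
  hemisphere S, so the sign is −
  λ: split at 3 digits → 117° and 43.7593′; 117 + 43.7593/60 = 117.729322
  E ⇒ keep positive
Point 2:
  Lat: degrees = first 2 digits = 80, minutes = 16.90415; 80 + 16.90415/60 = 80.281736
  S ⇒ negate
  Lon: degrees = first 3 digits = 169, minutes = 46.332; 169 + 46.332/60 = 169.772200
  E ⇒ keep positive
Point 3:
  φ: split at 2 digits → 19° and 14.292′; 19 + 14.292/60 = 19.238200
  N → positive
  Lon: split at 3 digits → 160° and 42.19508′; 160 + 42.19508/60 = 160.703251
  hemisphere W, so the sign is −
Point 4:
  Latitude: split at 2 digits → 22° and 39.84792′; 22 + 39.84792/60 = 22.664132
  hemisphere S, so the sign is −
  Longitude: split at 3 digits → 112° and 14.1896′; 112 + 14.1896/60 = 112.236493
  E → positive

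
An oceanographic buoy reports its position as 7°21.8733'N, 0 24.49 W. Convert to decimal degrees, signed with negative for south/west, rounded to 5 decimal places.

Lat: 7 + 21.8733/60 = 7.364555
N → positive
λ: 0 + 24.49/60 = 0.408167
W ⇒ negate

7.36456, -0.40817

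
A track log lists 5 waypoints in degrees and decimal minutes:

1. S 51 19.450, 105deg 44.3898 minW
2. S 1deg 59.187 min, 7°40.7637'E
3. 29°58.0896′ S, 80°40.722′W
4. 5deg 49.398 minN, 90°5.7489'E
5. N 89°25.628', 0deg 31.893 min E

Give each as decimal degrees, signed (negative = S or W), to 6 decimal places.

Point 1:
  Latitude: 19.45′ = 0.324167°; total 51.3241667
  S ⇒ negate
  Longitude: 105 + 44.3898/60 = 105.7398300
  W ⇒ negate
Point 2:
  Latitude: 1 + 59.187/60 = 1.9864500
  S ⇒ negate
  λ: 7 + 40.7637/60 = 7.6793950
  E ⇒ keep positive
Point 3:
  Lat: 29 + 58.0896/60 = 29.9681600
  hemisphere S, so the sign is −
  Lon: 40.722′ = 0.678700°; total 80.6787000
  W ⇒ negate
Point 4:
  Latitude: 49.398′ = 0.823300°; total 5.8233000
  N ⇒ keep positive
  Longitude: 90 + 5.7489/60 = 90.0958150
  E ⇒ keep positive
Point 5:
  Latitude: 25.628′ = 0.427133°; total 89.4271333
  N → positive
  Longitude: 31.893′ = 0.531550°; total 0.5315500
  E ⇒ keep positive

1. -51.324167, -105.739830
2. -1.986450, 7.679395
3. -29.968160, -80.678700
4. 5.823300, 90.095815
5. 89.427133, 0.531550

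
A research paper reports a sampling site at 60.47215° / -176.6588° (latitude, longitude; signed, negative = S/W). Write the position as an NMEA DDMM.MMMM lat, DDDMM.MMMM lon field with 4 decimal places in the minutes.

Latitude: 60° + 0.472150 × 60 = 60° 28.329000′
Longitude is negative → W; |value| = 176.658800
λ: minutes = (176.658800 − 176) × 60 = 39.528000

6028.3290,N / 17639.5280,W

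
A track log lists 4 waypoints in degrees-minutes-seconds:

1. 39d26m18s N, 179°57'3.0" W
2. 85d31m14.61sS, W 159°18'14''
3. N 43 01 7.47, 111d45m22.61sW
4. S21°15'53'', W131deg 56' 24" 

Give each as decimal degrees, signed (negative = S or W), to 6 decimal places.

Point 1:
  Latitude: 26′ + 18″ = 26.30000′; 39 + 26.30000/60 = 39.4383333
  N ⇒ keep positive
  Longitude: 179° + 57/60 + 3/3600 = 179 + 0.950000 + 0.000833 = 179.9508333
  W ⇒ negate
Point 2:
  φ: 85 + 31/60 + 14.61/3600 = 85.5207250
  S ⇒ negate
  Longitude: 159° + 18/60 + 14/3600 = 159 + 0.300000 + 0.003889 = 159.3038889
  W → negative
Point 3:
  φ: 1′ + 7.47″ = 1.12450′; 43 + 1.12450/60 = 43.0187417
  N ⇒ keep positive
  Longitude: 45′ + 22.61″ = 45.37683′; 111 + 45.37683/60 = 111.7562806
  W ⇒ negate
Point 4:
  Lat: 21 + 15/60 + 53/3600 = 21.2647222
  S ⇒ negate
  λ: 131° + 56/60 + 24/3600 = 131 + 0.933333 + 0.006667 = 131.9400000
  W → negative

1. 39.438333, -179.950833
2. -85.520725, -159.303889
3. 43.018742, -111.756281
4. -21.264722, -131.940000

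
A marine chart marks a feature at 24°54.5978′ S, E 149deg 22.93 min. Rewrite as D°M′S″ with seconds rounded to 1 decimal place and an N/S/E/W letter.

24°54′35.9″ S, 149°22′55.8″ E

Latitude: fractional minutes 0.59780 × 60 = 35.868″
Lon: fractional minutes 0.93000 × 60 = 55.800″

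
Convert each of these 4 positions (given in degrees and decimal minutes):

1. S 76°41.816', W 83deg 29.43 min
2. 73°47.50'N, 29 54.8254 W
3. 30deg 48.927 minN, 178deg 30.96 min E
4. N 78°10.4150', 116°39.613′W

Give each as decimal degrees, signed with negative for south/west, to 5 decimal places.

Point 1:
  Latitude: 76 + 41.816/60 = 76.696933
  S ⇒ negate
  Lon: 83 + 29.43/60 = 83.490500
  W ⇒ negate
Point 2:
  Latitude: 47.5′ = 0.791667°; total 73.791667
  N ⇒ keep positive
  λ: 29 + 54.8254/60 = 29.913757
  hemisphere W, so the sign is −
Point 3:
  φ: 48.927′ = 0.815450°; total 30.815450
  N ⇒ keep positive
  Lon: 178 + 30.96/60 = 178.516000
  E → positive
Point 4:
  Lat: 10.415′ = 0.173583°; total 78.173583
  N ⇒ keep positive
  λ: 39.613′ = 0.660217°; total 116.660217
  W → negative

1. -76.69693, -83.49050
2. 73.79167, -29.91376
3. 30.81545, 178.51600
4. 78.17358, -116.66022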